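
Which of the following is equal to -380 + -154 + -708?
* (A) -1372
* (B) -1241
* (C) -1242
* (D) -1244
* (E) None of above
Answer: C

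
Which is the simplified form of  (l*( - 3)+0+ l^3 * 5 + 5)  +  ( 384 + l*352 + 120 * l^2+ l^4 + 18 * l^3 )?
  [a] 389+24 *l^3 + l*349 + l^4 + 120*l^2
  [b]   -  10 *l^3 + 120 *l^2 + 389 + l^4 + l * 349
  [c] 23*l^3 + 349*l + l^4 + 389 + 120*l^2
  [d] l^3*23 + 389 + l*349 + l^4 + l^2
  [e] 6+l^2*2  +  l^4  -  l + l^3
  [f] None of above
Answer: c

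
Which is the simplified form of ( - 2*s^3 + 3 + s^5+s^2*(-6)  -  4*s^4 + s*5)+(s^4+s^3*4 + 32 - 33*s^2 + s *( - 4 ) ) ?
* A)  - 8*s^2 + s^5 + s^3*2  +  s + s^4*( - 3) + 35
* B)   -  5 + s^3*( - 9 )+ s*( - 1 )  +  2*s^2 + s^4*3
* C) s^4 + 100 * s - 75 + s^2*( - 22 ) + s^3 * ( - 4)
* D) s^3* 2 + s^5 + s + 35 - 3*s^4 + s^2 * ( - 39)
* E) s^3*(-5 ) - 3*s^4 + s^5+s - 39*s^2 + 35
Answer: D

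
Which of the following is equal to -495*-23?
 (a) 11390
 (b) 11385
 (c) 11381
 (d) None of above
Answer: b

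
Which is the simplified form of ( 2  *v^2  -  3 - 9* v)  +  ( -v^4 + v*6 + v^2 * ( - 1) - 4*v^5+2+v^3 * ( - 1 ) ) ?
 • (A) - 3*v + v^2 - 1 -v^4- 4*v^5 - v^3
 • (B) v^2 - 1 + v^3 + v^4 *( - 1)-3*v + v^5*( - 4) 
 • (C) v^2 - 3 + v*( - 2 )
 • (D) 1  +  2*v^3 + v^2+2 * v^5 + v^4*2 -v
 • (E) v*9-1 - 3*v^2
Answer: A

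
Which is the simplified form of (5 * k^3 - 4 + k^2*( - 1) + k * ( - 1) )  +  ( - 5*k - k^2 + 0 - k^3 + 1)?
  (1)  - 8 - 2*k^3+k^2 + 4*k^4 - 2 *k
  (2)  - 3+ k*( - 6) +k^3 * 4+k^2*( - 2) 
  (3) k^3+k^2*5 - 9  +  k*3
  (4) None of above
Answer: 2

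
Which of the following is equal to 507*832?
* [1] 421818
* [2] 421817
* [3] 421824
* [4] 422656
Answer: 3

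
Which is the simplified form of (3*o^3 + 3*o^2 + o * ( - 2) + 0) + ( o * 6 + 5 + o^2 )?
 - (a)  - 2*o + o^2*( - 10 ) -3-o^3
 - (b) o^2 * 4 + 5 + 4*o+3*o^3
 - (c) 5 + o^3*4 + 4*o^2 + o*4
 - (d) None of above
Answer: b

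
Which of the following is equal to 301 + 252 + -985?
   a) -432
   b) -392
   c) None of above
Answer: a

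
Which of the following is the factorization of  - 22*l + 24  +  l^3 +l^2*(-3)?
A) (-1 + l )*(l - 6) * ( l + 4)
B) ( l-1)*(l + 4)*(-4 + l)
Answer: A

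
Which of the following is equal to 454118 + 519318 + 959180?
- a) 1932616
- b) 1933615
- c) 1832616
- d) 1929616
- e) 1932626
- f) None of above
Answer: a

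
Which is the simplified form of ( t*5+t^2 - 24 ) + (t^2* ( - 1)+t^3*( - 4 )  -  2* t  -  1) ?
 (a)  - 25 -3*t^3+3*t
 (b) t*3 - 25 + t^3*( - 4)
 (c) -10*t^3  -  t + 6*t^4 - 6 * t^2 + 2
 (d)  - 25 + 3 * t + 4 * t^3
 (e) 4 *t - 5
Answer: b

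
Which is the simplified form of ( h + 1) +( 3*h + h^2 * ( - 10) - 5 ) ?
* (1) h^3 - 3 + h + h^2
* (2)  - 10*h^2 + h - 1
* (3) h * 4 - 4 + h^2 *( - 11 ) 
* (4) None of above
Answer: 4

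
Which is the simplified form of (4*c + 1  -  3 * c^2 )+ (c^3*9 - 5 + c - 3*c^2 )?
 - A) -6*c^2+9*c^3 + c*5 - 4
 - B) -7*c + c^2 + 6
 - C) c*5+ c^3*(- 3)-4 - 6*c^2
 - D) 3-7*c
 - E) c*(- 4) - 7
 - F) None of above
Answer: A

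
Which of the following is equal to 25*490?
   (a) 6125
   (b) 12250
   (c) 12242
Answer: b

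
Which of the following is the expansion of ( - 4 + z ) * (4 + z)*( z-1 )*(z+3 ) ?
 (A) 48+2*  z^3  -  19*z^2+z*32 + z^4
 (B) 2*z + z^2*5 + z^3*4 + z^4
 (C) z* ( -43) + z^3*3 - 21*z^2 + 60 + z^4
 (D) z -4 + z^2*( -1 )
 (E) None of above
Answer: E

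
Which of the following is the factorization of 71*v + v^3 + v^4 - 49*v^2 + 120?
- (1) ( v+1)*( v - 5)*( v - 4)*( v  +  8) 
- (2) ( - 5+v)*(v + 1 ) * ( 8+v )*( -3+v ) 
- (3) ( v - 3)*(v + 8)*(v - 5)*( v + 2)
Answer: 2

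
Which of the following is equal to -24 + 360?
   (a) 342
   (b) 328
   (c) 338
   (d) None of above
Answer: d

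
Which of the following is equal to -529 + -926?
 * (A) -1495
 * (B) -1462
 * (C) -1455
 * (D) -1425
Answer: C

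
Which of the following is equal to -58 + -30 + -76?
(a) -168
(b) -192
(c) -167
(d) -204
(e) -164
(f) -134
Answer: e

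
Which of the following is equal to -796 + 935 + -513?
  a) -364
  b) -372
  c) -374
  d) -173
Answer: c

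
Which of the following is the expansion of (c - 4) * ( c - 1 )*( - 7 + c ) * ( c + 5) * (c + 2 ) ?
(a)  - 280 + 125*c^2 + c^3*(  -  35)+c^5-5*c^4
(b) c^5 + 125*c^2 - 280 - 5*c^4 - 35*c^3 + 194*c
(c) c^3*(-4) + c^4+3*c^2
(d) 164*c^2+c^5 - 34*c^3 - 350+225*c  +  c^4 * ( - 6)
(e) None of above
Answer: b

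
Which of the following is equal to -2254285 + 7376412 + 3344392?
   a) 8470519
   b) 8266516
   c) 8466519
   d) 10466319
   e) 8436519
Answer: c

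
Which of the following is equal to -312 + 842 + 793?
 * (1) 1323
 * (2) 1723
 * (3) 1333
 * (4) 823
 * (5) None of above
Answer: 1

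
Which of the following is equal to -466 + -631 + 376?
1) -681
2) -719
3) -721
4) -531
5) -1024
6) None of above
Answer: 3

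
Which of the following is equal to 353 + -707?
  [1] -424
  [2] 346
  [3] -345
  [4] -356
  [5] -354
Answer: 5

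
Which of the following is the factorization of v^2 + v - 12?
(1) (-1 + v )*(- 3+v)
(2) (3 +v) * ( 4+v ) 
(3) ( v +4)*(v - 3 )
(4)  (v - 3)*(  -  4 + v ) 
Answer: 3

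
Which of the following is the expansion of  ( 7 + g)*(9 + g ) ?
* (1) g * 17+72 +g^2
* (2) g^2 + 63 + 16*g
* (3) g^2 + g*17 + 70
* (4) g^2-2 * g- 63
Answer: 2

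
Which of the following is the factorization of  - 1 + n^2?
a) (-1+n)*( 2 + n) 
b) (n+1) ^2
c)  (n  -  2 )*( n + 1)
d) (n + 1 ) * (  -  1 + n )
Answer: d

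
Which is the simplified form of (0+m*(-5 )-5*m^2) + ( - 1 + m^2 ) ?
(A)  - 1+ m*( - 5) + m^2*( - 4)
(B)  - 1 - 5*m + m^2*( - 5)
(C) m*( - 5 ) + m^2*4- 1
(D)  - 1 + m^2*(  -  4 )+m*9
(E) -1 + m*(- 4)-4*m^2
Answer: A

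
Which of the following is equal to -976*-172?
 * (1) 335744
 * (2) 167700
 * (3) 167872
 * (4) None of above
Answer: 3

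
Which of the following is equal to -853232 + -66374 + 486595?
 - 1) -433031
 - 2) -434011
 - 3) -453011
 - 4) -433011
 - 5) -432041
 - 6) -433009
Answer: 4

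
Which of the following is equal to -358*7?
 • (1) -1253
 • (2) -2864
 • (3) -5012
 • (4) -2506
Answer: 4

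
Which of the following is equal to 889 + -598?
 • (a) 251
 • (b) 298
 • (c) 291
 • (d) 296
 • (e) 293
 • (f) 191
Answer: c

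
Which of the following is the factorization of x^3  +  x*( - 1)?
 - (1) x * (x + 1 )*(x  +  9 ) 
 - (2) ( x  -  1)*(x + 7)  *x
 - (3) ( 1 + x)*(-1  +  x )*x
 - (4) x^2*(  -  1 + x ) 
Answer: 3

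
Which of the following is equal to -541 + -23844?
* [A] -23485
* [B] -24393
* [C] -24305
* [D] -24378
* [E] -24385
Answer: E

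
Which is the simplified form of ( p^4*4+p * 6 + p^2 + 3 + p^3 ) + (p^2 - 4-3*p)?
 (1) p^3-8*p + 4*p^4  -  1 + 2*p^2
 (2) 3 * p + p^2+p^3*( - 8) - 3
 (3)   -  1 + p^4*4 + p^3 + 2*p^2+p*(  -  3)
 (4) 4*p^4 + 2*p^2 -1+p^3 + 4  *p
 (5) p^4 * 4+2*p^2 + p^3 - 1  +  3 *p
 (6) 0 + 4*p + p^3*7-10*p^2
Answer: 5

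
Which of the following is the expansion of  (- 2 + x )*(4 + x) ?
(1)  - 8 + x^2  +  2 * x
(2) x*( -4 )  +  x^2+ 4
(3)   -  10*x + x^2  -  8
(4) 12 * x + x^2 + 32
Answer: 1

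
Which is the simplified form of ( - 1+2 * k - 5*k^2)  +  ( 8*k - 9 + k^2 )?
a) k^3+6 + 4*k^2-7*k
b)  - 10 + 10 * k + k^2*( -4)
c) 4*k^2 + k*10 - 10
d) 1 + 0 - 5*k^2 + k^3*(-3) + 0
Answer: b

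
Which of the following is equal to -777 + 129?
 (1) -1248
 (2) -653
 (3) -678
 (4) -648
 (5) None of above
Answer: 4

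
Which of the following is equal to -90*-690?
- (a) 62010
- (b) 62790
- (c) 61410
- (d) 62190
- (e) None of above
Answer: e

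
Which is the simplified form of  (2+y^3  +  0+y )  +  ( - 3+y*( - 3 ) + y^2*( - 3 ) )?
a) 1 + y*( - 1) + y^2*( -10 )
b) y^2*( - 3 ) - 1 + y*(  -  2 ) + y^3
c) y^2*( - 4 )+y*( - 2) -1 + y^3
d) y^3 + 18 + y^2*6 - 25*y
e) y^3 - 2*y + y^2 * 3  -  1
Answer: b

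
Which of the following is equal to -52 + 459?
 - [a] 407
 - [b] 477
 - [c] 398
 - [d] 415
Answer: a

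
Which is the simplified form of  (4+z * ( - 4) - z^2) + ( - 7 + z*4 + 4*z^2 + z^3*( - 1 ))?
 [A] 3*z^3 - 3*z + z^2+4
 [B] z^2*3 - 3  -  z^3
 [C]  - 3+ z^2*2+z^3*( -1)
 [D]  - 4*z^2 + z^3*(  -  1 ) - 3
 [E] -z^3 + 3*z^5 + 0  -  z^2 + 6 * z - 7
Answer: B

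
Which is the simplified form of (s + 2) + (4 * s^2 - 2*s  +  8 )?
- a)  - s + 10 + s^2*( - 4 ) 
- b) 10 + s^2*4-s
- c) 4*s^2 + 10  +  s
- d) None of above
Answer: b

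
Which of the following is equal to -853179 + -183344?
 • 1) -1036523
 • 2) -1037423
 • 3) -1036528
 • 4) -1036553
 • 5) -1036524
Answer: 1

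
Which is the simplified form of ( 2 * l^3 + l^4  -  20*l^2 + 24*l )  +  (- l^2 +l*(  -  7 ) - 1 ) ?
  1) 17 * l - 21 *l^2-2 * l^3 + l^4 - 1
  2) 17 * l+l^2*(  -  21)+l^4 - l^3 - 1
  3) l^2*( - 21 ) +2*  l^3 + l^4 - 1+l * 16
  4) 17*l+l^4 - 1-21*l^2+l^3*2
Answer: 4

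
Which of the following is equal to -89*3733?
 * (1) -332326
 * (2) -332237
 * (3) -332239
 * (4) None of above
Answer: 2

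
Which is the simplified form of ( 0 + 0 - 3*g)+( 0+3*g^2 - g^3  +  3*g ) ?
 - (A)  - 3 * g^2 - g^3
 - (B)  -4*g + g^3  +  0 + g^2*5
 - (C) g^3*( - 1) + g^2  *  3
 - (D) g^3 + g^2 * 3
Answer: C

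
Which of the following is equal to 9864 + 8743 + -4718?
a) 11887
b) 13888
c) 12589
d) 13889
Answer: d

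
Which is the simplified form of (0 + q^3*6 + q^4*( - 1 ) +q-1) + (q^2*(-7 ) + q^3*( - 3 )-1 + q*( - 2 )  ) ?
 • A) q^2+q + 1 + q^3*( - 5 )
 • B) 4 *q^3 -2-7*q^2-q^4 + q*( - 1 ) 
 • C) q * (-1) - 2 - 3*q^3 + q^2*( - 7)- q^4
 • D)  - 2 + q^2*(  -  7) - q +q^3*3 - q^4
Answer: D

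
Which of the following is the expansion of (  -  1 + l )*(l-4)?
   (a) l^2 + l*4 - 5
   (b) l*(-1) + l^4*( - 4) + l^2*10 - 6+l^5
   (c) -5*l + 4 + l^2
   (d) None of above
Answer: c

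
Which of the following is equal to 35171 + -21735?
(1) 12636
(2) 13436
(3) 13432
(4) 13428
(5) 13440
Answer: 2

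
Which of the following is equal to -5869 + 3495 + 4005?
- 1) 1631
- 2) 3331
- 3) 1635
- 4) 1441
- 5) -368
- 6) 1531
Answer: 1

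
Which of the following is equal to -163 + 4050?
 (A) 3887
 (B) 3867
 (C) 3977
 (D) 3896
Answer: A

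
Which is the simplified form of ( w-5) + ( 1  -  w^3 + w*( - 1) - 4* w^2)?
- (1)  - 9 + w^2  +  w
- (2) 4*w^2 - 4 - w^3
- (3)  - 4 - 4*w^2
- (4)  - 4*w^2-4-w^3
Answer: 4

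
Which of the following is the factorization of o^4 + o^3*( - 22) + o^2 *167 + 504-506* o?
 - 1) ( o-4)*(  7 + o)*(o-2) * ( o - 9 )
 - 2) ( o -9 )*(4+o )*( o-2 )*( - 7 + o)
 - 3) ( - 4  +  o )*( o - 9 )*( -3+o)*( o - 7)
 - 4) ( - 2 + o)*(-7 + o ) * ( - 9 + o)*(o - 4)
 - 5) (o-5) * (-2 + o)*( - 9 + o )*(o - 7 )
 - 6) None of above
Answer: 4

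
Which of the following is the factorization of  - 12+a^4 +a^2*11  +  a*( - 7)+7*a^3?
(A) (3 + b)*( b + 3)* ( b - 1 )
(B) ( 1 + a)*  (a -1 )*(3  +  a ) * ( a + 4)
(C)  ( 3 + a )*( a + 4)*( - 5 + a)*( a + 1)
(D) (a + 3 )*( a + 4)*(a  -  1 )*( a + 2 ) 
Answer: B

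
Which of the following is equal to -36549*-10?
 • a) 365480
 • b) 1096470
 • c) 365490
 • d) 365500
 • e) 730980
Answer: c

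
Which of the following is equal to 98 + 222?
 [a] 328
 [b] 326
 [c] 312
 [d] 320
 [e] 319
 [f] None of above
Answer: d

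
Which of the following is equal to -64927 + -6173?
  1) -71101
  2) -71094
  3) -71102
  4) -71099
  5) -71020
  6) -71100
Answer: 6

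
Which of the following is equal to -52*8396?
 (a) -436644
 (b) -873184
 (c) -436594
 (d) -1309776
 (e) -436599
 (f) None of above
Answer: f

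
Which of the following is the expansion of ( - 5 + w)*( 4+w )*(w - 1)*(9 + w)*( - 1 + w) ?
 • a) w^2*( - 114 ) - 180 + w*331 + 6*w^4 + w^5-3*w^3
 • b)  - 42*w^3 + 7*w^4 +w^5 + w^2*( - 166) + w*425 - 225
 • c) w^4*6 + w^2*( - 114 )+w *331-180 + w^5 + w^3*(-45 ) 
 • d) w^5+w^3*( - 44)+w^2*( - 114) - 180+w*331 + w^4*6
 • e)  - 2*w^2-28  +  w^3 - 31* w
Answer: d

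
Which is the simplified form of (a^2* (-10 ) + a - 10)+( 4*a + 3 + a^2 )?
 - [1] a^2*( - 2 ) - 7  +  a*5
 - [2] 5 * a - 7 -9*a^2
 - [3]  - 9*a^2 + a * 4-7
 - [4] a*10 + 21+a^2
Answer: 2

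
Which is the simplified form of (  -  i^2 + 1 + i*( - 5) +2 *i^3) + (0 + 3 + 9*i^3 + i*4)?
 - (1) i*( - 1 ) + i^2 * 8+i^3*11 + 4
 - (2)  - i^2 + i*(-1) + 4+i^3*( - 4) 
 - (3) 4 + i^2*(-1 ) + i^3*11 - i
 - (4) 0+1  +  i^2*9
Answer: 3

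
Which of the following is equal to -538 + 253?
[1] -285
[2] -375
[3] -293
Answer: 1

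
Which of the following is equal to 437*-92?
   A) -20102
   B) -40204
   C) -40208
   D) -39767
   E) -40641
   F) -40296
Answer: B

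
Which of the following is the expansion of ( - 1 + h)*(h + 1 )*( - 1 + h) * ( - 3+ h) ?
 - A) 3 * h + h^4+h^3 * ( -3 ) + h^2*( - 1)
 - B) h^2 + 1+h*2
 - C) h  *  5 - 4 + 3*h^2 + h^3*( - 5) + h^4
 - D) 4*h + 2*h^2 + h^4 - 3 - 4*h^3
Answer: D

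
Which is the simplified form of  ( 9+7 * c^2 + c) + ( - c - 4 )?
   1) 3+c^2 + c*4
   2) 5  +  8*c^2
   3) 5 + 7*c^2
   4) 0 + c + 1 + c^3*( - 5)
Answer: 3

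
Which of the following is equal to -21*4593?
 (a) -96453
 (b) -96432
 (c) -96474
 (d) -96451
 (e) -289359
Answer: a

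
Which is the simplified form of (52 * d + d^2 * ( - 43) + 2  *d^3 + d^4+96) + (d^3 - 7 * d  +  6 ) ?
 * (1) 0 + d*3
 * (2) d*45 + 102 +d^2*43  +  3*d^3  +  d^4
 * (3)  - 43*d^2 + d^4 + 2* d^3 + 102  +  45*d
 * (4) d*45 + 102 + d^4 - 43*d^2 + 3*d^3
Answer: 4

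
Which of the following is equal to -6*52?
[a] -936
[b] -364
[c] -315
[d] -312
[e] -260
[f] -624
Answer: d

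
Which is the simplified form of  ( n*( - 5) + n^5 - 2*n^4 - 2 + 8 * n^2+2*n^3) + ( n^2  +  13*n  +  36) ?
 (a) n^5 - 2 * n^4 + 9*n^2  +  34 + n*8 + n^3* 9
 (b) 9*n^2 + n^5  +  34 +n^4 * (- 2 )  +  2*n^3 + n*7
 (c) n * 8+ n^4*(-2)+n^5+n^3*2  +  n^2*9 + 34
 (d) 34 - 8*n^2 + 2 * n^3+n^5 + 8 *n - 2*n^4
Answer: c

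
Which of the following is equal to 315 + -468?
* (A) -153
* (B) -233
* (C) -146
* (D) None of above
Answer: A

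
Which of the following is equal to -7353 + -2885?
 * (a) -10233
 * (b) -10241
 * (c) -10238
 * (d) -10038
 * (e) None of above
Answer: c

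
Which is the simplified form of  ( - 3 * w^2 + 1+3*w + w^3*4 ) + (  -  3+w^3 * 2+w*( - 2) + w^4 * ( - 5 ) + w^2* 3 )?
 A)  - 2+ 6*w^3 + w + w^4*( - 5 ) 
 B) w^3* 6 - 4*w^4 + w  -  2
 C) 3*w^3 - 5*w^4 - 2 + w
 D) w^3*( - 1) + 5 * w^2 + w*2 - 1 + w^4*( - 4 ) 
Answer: A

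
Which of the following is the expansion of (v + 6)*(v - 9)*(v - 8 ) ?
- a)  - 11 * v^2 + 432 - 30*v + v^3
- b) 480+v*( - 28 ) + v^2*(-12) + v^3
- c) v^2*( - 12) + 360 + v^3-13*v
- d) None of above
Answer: a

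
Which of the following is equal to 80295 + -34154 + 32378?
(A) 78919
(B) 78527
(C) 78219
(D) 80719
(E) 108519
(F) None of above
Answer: F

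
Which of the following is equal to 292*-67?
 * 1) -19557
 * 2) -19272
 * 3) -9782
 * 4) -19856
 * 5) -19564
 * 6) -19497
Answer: 5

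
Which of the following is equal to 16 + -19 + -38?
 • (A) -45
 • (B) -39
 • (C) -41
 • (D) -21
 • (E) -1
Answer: C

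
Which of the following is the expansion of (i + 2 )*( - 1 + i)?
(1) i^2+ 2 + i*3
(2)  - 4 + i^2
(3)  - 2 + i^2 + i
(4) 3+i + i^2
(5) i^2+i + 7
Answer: 3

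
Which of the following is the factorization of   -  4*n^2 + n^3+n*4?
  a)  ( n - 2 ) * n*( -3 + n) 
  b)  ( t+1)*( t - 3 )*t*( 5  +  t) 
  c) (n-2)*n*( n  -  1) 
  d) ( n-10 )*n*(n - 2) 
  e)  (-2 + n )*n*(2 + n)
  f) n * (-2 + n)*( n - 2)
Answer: f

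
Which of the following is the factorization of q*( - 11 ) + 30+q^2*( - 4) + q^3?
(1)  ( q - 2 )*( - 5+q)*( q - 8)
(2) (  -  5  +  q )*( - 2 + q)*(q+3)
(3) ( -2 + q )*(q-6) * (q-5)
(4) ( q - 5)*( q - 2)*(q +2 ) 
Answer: 2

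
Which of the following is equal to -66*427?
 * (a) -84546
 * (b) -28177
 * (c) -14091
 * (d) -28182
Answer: d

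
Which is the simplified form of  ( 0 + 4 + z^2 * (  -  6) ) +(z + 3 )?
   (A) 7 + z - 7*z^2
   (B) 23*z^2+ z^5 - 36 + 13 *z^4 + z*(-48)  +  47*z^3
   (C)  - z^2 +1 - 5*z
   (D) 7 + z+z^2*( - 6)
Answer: D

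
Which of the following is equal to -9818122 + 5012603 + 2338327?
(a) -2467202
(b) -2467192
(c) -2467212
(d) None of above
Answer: b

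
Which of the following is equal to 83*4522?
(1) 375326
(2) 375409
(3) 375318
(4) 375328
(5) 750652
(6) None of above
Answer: 1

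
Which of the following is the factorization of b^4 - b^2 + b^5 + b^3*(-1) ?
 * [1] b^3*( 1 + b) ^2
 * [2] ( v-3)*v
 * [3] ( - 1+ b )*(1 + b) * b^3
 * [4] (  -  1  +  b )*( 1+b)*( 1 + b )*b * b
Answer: 4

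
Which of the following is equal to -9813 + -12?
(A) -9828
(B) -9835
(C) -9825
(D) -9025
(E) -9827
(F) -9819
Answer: C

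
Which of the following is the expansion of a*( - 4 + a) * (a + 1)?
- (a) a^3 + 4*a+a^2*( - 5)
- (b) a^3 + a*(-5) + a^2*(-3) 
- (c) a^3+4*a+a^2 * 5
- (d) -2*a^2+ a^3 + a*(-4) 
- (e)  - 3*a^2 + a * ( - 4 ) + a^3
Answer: e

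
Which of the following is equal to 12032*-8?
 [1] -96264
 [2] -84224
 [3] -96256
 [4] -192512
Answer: 3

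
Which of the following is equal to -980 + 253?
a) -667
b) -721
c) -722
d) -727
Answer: d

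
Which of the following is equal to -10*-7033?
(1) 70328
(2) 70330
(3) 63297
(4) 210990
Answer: 2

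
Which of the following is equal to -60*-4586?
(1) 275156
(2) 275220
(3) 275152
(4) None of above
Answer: 4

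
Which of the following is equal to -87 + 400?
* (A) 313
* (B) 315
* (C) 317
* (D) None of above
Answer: A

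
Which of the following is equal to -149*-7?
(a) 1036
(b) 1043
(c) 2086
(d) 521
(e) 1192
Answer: b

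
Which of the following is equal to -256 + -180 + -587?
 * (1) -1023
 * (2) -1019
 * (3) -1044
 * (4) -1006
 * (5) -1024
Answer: 1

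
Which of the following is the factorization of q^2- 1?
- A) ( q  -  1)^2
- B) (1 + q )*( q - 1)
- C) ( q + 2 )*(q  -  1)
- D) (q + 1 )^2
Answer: B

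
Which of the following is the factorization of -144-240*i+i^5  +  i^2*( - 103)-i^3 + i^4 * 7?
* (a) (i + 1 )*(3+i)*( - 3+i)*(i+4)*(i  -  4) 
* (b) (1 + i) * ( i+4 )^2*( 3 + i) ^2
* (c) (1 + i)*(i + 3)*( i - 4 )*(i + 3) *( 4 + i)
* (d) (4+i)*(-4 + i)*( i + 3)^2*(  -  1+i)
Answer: c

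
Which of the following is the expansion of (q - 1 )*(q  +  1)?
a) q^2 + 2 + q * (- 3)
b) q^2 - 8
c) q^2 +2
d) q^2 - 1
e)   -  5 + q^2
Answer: d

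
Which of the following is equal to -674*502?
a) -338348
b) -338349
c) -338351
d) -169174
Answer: a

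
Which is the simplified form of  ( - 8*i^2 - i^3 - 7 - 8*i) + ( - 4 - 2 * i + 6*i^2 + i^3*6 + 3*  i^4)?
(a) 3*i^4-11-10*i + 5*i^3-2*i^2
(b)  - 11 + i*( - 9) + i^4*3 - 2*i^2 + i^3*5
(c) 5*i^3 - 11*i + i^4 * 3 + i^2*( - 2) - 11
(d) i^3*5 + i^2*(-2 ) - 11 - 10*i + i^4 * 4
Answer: a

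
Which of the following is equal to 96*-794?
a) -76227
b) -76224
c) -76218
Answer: b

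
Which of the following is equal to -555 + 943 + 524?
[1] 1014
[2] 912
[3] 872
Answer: 2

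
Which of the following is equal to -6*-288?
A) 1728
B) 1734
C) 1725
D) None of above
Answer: A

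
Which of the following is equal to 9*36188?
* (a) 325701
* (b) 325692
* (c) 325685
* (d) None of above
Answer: b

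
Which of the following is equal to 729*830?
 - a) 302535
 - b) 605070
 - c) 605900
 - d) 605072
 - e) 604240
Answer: b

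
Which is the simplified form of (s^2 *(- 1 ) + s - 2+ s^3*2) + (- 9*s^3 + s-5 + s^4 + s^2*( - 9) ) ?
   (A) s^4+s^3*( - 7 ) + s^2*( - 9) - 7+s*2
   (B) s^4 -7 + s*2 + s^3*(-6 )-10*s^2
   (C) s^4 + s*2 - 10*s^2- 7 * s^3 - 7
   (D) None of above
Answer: C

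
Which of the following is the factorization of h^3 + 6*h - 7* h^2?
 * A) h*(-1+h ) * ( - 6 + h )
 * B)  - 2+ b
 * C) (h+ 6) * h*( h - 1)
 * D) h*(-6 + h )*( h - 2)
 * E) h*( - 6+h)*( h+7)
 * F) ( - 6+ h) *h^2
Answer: A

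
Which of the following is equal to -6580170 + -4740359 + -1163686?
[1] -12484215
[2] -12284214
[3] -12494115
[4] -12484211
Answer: 1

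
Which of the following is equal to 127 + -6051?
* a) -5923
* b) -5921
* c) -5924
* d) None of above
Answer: c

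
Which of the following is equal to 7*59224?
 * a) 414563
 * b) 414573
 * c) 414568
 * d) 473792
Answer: c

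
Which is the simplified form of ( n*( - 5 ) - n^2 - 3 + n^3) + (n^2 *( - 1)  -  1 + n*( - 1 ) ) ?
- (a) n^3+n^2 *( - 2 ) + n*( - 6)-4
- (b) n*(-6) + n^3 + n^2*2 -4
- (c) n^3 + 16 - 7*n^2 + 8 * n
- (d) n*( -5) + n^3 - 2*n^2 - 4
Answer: a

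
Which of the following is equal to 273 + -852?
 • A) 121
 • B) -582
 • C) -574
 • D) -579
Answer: D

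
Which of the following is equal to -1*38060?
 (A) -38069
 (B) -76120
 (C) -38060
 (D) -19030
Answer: C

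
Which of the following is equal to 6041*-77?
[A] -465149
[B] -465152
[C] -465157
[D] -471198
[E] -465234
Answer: C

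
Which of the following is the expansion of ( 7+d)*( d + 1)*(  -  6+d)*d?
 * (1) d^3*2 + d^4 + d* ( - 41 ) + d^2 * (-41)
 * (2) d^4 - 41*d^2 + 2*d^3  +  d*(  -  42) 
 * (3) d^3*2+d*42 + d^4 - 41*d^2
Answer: 2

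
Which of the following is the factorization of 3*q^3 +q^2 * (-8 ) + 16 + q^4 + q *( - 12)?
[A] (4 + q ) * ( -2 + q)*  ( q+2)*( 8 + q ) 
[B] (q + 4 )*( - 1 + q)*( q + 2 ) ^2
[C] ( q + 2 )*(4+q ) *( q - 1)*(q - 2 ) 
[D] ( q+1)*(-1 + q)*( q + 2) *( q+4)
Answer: C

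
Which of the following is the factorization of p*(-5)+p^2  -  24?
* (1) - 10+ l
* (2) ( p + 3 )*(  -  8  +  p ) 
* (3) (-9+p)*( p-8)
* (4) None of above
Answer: 2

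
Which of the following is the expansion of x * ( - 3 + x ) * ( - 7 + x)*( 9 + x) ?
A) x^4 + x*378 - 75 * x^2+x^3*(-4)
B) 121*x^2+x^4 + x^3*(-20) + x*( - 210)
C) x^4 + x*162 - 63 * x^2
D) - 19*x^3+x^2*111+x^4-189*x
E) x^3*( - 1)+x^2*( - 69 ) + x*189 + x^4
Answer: E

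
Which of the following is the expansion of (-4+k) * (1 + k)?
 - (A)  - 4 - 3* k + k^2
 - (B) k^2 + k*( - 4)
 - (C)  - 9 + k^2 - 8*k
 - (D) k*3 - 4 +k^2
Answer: A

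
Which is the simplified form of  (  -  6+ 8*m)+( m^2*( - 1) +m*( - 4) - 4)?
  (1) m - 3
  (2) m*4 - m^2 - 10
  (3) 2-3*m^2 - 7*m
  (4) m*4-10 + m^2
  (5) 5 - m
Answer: 2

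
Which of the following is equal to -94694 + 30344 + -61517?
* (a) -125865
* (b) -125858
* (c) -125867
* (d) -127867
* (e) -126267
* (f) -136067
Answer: c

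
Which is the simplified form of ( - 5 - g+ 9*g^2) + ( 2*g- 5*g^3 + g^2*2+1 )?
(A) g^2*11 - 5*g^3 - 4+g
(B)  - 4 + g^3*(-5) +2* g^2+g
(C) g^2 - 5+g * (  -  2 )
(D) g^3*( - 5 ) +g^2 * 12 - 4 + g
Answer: A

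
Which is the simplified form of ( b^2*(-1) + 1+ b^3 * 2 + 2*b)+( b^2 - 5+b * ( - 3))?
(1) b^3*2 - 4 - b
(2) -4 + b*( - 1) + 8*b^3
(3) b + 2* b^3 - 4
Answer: 1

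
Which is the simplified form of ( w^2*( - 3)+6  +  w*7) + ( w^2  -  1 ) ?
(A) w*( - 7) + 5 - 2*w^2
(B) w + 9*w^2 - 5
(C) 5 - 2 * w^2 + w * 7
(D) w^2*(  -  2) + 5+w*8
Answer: C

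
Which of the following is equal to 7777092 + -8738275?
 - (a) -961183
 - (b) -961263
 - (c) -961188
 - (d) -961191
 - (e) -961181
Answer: a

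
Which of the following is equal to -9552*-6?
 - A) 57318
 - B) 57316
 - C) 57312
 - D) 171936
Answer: C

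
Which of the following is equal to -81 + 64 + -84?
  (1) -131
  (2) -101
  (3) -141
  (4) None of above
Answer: 2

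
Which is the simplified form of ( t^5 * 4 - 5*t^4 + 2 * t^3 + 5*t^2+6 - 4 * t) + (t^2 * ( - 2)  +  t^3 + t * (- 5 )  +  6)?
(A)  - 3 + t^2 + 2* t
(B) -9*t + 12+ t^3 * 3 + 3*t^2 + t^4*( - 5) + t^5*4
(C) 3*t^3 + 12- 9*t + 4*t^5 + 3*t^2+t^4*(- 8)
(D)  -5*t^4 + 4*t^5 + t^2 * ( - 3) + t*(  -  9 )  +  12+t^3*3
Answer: B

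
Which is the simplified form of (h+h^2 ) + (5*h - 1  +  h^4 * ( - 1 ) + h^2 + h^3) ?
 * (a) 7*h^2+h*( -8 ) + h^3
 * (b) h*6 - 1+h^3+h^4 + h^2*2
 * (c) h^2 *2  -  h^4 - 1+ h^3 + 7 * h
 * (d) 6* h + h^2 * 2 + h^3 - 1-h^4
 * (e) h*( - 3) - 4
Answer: d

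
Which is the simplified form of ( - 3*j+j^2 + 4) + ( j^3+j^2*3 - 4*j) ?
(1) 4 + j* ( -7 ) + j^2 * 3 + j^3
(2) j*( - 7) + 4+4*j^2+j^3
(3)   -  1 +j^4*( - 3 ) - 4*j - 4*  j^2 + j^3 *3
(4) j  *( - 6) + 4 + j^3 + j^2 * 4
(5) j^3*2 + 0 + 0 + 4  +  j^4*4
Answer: 2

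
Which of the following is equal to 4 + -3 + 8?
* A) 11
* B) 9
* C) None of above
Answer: B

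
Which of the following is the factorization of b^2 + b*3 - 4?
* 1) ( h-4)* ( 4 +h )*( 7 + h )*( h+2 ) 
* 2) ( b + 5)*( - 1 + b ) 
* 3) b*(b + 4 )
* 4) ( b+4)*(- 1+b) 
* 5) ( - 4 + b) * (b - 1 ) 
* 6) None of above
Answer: 4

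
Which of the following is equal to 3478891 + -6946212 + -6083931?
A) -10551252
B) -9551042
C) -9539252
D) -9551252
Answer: D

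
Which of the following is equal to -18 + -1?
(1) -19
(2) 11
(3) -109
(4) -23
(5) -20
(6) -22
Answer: 1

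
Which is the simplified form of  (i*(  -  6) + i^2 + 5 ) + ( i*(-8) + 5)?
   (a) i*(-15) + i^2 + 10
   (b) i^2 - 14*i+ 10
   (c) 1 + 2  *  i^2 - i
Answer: b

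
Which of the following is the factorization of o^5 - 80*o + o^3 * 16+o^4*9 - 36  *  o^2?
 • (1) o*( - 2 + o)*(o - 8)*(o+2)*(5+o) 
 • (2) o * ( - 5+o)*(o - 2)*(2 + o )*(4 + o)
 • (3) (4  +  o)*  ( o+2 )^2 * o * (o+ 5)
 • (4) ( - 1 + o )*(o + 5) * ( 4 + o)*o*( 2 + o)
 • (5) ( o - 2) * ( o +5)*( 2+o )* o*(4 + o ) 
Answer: 5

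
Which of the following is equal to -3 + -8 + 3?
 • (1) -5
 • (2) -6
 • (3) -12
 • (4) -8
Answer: 4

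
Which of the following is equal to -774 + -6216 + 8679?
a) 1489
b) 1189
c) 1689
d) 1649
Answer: c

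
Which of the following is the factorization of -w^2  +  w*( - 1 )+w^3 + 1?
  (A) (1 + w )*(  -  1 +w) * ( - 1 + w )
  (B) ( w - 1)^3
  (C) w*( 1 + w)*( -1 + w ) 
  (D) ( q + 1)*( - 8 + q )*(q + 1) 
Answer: A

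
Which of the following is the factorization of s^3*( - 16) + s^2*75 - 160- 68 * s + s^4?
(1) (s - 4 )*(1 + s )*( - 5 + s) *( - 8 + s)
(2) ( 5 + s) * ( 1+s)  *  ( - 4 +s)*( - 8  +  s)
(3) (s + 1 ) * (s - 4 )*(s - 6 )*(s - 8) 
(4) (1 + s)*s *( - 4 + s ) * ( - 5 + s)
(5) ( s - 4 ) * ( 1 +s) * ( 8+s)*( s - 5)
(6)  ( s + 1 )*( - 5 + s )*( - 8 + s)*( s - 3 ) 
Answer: 1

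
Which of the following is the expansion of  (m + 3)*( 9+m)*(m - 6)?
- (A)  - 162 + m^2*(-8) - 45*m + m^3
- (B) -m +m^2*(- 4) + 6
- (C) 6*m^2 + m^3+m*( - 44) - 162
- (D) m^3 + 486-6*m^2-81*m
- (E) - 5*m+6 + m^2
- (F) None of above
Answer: F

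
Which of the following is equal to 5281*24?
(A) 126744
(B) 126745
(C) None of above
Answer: A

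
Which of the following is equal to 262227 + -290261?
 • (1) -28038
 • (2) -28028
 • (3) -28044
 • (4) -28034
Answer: 4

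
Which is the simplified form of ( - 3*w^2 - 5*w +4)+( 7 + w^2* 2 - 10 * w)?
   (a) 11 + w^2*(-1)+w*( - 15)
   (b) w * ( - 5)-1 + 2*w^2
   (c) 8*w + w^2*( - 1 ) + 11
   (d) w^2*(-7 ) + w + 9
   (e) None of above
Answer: a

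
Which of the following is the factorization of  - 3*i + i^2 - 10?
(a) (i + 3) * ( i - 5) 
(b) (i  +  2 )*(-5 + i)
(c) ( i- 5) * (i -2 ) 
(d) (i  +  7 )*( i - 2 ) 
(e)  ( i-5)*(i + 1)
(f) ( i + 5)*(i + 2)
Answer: b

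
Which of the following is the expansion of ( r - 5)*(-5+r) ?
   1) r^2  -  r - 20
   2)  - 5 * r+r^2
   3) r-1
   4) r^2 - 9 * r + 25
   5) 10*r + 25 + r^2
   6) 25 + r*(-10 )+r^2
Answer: 6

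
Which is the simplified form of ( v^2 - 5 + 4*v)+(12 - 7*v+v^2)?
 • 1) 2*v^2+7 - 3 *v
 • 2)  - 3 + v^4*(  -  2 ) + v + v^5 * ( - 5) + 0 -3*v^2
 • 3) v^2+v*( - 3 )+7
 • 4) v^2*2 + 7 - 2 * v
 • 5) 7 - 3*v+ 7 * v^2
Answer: 1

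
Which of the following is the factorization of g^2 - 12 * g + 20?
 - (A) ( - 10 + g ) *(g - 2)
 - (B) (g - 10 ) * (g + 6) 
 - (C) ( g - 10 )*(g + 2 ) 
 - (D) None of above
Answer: A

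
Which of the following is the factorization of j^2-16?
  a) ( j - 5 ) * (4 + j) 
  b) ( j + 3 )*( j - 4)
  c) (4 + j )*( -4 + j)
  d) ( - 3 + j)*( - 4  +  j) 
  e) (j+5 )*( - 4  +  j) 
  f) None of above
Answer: c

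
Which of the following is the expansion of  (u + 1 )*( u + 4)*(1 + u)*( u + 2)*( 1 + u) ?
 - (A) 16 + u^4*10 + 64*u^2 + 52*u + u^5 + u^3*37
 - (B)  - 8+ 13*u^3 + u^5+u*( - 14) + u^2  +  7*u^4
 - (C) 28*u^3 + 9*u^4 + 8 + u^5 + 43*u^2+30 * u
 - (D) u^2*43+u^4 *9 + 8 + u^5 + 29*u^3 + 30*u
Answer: D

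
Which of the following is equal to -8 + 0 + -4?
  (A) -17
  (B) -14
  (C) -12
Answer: C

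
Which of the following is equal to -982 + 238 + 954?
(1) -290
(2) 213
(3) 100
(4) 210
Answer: 4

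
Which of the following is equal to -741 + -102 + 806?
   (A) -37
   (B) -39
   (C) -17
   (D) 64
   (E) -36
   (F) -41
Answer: A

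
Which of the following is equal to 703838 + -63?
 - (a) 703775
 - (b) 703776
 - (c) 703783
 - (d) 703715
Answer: a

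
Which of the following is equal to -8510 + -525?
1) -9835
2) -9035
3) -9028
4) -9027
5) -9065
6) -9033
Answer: 2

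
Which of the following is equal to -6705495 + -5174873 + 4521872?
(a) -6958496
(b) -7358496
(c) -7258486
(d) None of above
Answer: b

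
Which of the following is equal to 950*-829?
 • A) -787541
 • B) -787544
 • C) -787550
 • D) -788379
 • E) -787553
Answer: C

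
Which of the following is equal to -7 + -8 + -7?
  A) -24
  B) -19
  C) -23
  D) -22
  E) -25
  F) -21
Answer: D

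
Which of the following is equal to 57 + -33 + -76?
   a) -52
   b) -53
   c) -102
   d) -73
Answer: a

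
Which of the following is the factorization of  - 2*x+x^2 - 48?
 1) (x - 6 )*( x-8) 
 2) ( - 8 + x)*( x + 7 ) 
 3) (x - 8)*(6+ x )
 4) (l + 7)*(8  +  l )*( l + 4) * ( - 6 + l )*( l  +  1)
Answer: 3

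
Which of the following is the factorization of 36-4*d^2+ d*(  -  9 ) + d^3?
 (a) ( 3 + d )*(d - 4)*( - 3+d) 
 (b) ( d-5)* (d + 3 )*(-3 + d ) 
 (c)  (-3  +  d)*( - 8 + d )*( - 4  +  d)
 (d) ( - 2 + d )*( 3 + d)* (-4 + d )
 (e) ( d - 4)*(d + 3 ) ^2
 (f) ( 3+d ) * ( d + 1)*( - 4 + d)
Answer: a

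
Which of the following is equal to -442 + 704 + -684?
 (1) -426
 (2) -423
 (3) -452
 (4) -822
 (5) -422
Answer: 5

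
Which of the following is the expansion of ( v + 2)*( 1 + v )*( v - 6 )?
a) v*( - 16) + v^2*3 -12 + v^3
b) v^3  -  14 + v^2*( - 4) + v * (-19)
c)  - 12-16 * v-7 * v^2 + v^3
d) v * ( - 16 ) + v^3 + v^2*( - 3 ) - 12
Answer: d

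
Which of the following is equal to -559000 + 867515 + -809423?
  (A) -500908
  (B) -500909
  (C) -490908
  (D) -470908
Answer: A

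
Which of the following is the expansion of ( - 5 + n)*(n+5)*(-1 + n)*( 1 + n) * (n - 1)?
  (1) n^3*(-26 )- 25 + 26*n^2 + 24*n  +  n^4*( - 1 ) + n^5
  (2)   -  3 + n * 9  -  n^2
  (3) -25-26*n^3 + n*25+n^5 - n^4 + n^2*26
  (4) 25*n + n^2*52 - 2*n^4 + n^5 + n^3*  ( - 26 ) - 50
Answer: 3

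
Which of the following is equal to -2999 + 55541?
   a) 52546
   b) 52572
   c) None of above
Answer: c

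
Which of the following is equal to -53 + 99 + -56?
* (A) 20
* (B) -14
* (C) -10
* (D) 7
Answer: C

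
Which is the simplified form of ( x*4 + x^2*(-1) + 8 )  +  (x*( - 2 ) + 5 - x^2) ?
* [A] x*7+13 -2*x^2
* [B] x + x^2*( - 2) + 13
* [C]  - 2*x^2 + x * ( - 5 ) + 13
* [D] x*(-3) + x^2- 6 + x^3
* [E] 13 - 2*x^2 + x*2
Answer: E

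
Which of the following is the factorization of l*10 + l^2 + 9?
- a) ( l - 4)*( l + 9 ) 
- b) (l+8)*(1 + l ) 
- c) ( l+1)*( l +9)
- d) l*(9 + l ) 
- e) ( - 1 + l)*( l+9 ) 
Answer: c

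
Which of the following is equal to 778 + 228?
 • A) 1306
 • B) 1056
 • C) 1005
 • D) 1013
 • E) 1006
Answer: E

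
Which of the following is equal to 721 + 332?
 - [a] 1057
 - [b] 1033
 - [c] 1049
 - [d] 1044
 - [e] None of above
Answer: e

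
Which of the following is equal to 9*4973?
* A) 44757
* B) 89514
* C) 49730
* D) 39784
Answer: A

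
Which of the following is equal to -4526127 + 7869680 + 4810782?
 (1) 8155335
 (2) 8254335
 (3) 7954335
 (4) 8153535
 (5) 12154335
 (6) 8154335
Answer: 6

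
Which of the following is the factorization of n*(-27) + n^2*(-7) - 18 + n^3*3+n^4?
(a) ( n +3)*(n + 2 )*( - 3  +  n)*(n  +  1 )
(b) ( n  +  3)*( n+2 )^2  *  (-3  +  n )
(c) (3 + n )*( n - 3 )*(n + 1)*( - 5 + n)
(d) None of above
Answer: a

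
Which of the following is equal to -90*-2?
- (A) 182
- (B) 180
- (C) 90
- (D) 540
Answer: B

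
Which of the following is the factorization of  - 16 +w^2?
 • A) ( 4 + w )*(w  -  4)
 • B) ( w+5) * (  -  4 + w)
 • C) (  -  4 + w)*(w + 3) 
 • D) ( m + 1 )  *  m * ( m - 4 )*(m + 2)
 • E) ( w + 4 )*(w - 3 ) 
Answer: A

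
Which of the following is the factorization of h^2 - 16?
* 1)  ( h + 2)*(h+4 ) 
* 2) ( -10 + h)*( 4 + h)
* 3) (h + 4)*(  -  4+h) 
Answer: 3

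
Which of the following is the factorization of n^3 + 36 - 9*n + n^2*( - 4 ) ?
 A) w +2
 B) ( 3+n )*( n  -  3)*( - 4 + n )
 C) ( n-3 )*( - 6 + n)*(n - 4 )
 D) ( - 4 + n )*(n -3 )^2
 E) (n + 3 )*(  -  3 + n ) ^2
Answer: B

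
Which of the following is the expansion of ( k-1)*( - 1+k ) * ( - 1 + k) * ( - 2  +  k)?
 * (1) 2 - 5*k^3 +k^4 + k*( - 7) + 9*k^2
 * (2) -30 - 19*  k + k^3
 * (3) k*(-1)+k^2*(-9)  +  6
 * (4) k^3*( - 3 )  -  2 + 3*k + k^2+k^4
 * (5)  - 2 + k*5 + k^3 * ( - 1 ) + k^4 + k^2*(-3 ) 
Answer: 1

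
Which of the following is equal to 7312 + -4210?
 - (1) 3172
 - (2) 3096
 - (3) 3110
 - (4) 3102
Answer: 4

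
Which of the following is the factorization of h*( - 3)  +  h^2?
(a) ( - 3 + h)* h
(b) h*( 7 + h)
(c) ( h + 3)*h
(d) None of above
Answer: a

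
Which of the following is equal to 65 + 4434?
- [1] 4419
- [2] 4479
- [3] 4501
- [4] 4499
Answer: 4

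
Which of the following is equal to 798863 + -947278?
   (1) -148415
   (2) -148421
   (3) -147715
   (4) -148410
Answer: 1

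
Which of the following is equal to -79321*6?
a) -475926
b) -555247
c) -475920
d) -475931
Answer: a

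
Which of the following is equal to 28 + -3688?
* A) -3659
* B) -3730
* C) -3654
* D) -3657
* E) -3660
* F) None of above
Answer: E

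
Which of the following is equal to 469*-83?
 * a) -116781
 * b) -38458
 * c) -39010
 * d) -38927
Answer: d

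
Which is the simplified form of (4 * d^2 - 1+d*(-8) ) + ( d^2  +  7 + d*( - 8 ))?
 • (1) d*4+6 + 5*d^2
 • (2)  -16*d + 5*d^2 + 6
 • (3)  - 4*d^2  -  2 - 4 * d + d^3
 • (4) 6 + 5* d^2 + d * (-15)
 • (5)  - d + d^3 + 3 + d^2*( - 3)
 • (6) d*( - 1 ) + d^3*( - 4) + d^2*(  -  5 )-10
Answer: 2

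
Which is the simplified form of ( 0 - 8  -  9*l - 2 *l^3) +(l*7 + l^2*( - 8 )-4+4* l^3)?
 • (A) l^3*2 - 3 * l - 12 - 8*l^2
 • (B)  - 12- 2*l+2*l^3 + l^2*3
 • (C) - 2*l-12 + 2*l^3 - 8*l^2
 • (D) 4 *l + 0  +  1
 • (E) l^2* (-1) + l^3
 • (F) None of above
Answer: C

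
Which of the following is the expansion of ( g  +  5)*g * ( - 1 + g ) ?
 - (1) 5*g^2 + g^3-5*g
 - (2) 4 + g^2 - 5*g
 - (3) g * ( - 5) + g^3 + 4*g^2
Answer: 3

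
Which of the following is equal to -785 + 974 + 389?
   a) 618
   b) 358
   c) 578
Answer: c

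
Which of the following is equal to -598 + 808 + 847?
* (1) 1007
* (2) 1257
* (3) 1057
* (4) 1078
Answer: 3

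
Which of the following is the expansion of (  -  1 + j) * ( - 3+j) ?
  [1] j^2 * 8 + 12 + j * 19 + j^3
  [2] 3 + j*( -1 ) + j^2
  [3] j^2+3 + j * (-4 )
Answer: 3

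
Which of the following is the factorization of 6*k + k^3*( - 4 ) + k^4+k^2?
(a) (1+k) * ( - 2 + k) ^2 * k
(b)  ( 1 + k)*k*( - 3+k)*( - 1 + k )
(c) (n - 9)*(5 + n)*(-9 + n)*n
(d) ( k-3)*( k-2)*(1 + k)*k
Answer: d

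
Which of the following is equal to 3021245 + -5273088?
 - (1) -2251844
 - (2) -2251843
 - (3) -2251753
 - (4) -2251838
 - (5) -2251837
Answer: 2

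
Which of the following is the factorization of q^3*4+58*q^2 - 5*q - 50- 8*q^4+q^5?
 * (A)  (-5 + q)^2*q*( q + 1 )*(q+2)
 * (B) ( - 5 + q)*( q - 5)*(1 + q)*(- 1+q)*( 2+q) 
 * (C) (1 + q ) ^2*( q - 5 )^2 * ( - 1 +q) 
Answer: B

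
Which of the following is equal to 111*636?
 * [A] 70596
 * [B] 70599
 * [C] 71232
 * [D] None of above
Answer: A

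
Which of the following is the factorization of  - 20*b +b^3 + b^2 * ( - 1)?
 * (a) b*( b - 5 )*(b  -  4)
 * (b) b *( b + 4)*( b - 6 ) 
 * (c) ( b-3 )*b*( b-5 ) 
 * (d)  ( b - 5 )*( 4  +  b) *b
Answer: d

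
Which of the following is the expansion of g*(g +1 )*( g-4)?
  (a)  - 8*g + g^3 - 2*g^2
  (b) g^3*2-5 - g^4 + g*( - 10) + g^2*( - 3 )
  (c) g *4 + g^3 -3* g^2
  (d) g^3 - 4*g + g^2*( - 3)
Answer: d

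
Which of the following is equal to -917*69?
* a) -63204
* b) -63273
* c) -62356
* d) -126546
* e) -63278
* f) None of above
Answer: b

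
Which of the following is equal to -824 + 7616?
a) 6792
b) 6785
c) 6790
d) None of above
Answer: a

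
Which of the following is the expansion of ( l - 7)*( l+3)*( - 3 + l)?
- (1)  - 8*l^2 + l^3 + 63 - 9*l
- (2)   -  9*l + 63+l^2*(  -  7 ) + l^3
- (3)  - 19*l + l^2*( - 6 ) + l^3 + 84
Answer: 2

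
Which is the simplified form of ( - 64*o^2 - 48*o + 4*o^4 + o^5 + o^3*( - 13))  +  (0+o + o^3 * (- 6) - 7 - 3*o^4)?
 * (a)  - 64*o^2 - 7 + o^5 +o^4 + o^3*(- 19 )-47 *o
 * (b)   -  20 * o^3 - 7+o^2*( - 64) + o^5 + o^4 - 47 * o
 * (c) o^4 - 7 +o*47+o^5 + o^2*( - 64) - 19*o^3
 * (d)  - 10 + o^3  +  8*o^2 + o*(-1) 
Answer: a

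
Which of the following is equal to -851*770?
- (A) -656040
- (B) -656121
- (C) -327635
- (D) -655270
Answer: D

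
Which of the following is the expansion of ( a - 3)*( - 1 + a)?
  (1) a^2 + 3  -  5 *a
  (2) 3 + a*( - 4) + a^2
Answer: 2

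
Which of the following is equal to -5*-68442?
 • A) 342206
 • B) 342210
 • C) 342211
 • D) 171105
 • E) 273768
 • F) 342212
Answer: B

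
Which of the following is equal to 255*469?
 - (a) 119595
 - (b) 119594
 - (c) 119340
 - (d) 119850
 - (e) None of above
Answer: a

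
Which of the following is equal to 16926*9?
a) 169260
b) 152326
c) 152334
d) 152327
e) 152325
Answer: c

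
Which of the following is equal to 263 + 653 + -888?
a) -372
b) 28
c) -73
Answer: b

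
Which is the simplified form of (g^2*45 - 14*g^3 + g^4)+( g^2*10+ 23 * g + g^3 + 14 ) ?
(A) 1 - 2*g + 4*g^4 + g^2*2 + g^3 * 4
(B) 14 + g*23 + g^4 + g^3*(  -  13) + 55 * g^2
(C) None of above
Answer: B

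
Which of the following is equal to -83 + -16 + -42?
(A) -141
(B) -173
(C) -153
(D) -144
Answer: A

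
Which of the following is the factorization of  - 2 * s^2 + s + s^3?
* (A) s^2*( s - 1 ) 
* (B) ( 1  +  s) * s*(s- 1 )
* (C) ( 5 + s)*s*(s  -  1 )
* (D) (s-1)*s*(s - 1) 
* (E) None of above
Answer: D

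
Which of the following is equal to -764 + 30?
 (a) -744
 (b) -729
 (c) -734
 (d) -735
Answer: c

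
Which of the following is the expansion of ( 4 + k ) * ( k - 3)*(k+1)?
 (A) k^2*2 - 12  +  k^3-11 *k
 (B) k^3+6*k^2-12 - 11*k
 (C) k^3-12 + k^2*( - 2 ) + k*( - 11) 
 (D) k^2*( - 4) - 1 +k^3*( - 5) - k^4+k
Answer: A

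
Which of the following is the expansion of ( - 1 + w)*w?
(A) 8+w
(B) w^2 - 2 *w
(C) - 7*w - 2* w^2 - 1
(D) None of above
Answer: D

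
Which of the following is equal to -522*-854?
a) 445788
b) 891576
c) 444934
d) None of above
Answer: a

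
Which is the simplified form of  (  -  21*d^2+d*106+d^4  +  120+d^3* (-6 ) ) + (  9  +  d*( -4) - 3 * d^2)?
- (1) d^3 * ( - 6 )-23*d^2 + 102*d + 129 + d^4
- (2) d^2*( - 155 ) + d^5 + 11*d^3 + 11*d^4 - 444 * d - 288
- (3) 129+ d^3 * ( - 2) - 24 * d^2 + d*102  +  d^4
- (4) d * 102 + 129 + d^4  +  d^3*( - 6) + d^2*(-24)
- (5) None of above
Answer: 4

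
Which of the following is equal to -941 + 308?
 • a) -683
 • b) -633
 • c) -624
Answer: b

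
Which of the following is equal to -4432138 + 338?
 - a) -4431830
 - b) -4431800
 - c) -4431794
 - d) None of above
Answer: b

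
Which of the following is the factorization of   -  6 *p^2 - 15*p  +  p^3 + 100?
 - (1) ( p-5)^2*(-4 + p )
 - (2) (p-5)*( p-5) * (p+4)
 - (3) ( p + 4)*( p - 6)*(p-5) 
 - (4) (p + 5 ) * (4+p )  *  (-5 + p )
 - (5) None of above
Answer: 2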